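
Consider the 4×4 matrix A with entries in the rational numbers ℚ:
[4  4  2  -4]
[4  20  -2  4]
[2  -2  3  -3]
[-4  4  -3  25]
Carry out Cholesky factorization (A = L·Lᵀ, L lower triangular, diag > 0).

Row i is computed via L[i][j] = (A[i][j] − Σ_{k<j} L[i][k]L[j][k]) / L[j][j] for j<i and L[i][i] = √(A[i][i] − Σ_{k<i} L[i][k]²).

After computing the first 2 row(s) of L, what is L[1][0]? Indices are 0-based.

Step 1: L[0][0] = √(4) = 2.
  L[1][0] = (4) / L[0][0] = 2.
Step 2: L[1][1] = √(16) = 4.

L[1][0] = 2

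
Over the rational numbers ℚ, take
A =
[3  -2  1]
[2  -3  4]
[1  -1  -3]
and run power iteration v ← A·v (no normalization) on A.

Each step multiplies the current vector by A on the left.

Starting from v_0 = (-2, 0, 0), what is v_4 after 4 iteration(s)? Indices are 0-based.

v_4 = (-96, -144, 16)

v_0 = (-2, 0, 0).
v_1 = A·v_0 = (-6, -4, -2).
v_2 = A·v_1 = (-12, -8, 4).
v_3 = A·v_2 = (-16, 16, -16).
v_4 = A·v_3 = (-96, -144, 16).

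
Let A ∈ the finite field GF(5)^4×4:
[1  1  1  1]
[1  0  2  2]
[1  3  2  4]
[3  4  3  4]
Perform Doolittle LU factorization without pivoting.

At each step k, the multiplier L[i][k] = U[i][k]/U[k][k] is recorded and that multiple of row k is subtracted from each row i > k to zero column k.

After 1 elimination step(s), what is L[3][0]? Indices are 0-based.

[col 0] pivot 1
  R1 -= 1*R0 → (0, 4, 1, 1)  (L[1][0] := 1)
  R2 -= 1*R0 → (0, 2, 1, 3)  (L[2][0] := 1)
  R3 -= 3*R0 → (0, 1, 0, 1)  (L[3][0] := 3)

L[3][0] = 3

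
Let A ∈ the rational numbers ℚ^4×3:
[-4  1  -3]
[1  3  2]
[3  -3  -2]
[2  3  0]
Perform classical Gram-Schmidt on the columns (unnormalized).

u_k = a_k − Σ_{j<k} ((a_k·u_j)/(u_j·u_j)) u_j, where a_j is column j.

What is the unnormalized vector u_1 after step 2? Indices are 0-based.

u_1 = (7/15, 47/15, -13/5, 49/15)

Step 1: u_0 = a_0 = (-4, 1, 3, 2).
Step 2: u_1 = a_1 − (-2/15)·u_0 = (7/15, 47/15, -13/5, 49/15).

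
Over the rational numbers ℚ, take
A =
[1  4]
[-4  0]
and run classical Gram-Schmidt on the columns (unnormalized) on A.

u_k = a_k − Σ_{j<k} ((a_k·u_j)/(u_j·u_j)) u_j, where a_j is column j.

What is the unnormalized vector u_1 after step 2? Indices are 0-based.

Step 1: u_0 = a_0 = (1, -4).
Step 2: u_1 = a_1 − (4/17)·u_0 = (64/17, 16/17).

u_1 = (64/17, 16/17)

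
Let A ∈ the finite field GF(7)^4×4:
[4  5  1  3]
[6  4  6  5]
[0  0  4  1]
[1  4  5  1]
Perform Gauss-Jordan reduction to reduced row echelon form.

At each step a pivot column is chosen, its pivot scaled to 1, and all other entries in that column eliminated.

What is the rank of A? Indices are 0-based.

rank = 4

step 1: normalize row 0 (÷4) = (1, 3, 2, 6)
  row 1: subtract 6×row0 = (0, 0, 1, 4)
  row 3: subtract 1×row0 = (0, 1, 3, 2)
step 2: exchange rows 1,3
step 2: normalize row 1 (÷1) = (0, 1, 3, 2)
  row 0: subtract 3×row1 = (1, 0, 0, 0)
step 3: normalize row 2 (÷4) = (0, 0, 1, 2)
  row 1: subtract 3×row2 = (0, 1, 0, 3)
  row 3: subtract 1×row2 = (0, 0, 0, 2)
step 4: normalize row 3 (÷2) = (0, 0, 0, 1)
  row 1: subtract 3×row3 = (0, 1, 0, 0)
  row 2: subtract 2×row3 = (0, 0, 1, 0)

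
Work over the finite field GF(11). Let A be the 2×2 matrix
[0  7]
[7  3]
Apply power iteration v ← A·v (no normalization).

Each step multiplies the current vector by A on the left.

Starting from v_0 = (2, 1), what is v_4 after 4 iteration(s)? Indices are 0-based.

v_0 = (2, 1).
v_1 = A·v_0 = (7, 6).
v_2 = A·v_1 = (9, 1).
v_3 = A·v_2 = (7, 0).
v_4 = A·v_3 = (0, 5).

v_4 = (0, 5)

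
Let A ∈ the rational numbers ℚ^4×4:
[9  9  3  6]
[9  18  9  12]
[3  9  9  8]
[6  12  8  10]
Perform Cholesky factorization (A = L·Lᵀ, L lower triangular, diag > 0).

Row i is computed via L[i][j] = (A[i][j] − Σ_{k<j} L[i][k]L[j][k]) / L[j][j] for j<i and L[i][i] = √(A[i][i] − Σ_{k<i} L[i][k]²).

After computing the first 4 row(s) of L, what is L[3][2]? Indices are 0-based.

Step 1: L[0][0] = √(9) = 3.
  L[1][0] = (9) / L[0][0] = 3.
Step 2: L[1][1] = √(9) = 3.
  L[2][0] = (3) / L[0][0] = 1.
  L[2][1] = (6) / L[1][1] = 2.
Step 3: L[2][2] = √(4) = 2.
  L[3][0] = (6) / L[0][0] = 2.
  L[3][1] = (6) / L[1][1] = 2.
  L[3][2] = (2) / L[2][2] = 1.
Step 4: L[3][3] = √(1) = 1.

L[3][2] = 1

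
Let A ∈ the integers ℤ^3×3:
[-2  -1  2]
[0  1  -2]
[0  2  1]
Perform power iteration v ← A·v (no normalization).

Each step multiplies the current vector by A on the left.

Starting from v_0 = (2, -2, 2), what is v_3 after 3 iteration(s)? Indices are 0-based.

v_3 = (-22, 26, -18)

v_0 = (2, -2, 2).
v_1 = A·v_0 = (2, -6, -2).
v_2 = A·v_1 = (-2, -2, -14).
v_3 = A·v_2 = (-22, 26, -18).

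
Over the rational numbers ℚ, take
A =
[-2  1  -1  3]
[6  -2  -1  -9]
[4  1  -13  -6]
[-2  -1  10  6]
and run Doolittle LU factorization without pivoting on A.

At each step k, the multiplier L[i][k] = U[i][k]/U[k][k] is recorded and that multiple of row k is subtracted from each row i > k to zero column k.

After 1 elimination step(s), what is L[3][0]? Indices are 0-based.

k=0: U[0][0]=-2
  eliminate (1,0): mult=-3, new row 1: (0, 1, -4, 0); set L[1][0]=-3
  eliminate (2,0): mult=-2, new row 2: (0, 3, -15, 0); set L[2][0]=-2
  eliminate (3,0): mult=1, new row 3: (0, -2, 11, 3); set L[3][0]=1

L[3][0] = 1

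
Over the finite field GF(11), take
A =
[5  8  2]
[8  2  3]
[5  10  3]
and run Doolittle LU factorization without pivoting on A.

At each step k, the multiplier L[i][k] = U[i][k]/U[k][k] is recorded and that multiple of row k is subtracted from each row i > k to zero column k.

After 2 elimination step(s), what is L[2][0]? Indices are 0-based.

L[2][0] = 1

[col 0] pivot 5
  R1 -= 6*R0 → (0, 9, 2)  (L[1][0] := 6)
  R2 -= 1*R0 → (0, 2, 1)  (L[2][0] := 1)
[col 1] pivot 9
  R2 -= 10*R1 → (0, 0, 3)  (L[2][1] := 10)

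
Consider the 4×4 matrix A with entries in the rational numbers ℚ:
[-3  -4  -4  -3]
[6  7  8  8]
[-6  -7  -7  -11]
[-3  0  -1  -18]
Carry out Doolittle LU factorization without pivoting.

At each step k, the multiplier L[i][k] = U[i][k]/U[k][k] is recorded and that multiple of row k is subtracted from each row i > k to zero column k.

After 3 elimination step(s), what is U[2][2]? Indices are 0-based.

k=0: U[0][0]=-3
  eliminate (1,0): mult=-2, new row 1: (0, -1, 0, 2); set L[1][0]=-2
  eliminate (2,0): mult=2, new row 2: (0, 1, 1, -5); set L[2][0]=2
  eliminate (3,0): mult=1, new row 3: (0, 4, 3, -15); set L[3][0]=1
k=1: U[1][1]=-1
  eliminate (2,1): mult=-1, new row 2: (0, 0, 1, -3); set L[2][1]=-1
  eliminate (3,1): mult=-4, new row 3: (0, 0, 3, -7); set L[3][1]=-4
k=2: U[2][2]=1
  eliminate (3,2): mult=3, new row 3: (0, 0, 0, 2); set L[3][2]=3

U[2][2] = 1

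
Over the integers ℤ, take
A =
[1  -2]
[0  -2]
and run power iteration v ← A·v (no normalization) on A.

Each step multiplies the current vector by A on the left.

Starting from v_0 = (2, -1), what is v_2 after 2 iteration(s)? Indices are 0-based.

v_0 = (2, -1).
v_1 = A·v_0 = (4, 2).
v_2 = A·v_1 = (0, -4).

v_2 = (0, -4)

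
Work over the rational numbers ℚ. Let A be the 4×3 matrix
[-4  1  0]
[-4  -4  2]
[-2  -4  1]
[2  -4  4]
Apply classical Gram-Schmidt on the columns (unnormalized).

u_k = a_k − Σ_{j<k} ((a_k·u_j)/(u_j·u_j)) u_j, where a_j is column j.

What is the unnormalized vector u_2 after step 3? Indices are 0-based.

u_2 = (256/227, 25/227, -523/454, 601/454)

Step 1: u_0 = a_0 = (-4, -4, -2, 2).
Step 2: u_1 = a_1 − (3/10)·u_0 = (11/5, -14/5, -17/5, -23/5).
Step 3: u_2 = a_2 − (-1/20)·u_0 − (-137/227)·u_1 = (256/227, 25/227, -523/454, 601/454).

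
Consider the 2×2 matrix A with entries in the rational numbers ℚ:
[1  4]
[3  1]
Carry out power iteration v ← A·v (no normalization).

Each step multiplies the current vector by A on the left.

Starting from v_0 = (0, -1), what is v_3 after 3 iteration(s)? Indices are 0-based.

v_0 = (0, -1).
v_1 = A·v_0 = (-4, -1).
v_2 = A·v_1 = (-8, -13).
v_3 = A·v_2 = (-60, -37).

v_3 = (-60, -37)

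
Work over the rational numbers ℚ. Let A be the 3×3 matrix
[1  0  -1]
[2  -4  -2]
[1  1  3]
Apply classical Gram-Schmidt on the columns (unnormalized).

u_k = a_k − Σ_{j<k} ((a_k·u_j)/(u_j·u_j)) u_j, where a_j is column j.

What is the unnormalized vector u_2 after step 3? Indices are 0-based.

Step 1: u_0 = a_0 = (1, 2, 1).
Step 2: u_1 = a_1 − (-7/6)·u_0 = (7/6, -5/3, 13/6).
Step 3: u_2 = a_2 − (-1/3)·u_0 − (52/53)·u_1 = (-96/53, 16/53, 64/53).

u_2 = (-96/53, 16/53, 64/53)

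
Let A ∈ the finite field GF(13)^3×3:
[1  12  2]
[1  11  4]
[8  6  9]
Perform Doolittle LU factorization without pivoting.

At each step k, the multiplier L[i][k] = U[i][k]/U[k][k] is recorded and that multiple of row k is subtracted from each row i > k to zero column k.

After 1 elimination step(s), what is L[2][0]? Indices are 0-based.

L[2][0] = 8

k=0: U[0][0]=1
  eliminate (1,0): mult=1, new row 1: (0, 12, 2); set L[1][0]=1
  eliminate (2,0): mult=8, new row 2: (0, 1, 6); set L[2][0]=8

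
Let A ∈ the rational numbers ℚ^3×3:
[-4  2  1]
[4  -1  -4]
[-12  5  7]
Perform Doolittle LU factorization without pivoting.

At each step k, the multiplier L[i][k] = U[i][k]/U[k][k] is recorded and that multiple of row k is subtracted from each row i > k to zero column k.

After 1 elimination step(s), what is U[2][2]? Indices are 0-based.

U[2][2] = 4

[col 0] pivot -4
  R1 -= -1*R0 → (0, 1, -3)  (L[1][0] := -1)
  R2 -= 3*R0 → (0, -1, 4)  (L[2][0] := 3)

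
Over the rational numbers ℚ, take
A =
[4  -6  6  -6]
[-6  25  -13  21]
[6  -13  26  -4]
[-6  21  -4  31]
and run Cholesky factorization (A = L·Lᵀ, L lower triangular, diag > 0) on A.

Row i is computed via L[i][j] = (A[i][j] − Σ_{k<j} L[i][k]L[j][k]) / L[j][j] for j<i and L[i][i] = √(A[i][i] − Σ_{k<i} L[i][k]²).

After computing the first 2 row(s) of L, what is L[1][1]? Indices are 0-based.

Step 1: L[0][0] = √(4) = 2.
  L[1][0] = (-6) / L[0][0] = -3.
Step 2: L[1][1] = √(16) = 4.

L[1][1] = 4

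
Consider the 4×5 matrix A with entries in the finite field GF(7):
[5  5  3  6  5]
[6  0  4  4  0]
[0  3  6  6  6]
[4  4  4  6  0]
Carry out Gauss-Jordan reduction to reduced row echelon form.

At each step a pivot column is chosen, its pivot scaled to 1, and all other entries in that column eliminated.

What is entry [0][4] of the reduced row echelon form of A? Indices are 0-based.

[1] R0 /= 5  ⇒  (1, 1, 2, 4, 1)
     R1 -= 6·R0  ⇒  (0, 1, 6, 1, 1)
     R3 -= 4·R0  ⇒  (0, 0, 3, 4, 3)
[2] R1 /= 1  ⇒  (0, 1, 6, 1, 1)
     R0 -= 1·R1  ⇒  (1, 0, 3, 3, 0)
     R2 -= 3·R1  ⇒  (0, 0, 2, 3, 3)
[3] R2 /= 2  ⇒  (0, 0, 1, 5, 5)
     R0 -= 3·R2  ⇒  (1, 0, 0, 2, 6)
     R1 -= 6·R2  ⇒  (0, 1, 0, 6, 6)
     R3 -= 3·R2  ⇒  (0, 0, 0, 3, 2)
[4] R3 /= 3  ⇒  (0, 0, 0, 1, 3)
     R0 -= 2·R3  ⇒  (1, 0, 0, 0, 0)
     R1 -= 6·R3  ⇒  (0, 1, 0, 0, 2)
     R2 -= 5·R3  ⇒  (0, 0, 1, 0, 4)

M[0][4] = 0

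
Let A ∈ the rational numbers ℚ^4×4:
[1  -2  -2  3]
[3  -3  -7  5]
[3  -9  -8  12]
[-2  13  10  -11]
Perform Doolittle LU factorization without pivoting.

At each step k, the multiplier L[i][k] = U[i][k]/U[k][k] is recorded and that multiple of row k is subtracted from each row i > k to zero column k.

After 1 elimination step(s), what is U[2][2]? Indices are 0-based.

U[2][2] = -2

[col 0] pivot 1
  R1 -= 3*R0 → (0, 3, -1, -4)  (L[1][0] := 3)
  R2 -= 3*R0 → (0, -3, -2, 3)  (L[2][0] := 3)
  R3 -= -2*R0 → (0, 9, 6, -5)  (L[3][0] := -2)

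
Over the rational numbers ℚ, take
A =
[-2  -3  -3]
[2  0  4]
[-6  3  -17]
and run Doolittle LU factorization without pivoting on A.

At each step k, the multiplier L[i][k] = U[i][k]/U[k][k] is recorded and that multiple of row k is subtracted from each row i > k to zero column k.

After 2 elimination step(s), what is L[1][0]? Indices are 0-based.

L[1][0] = -1

Step 1: pivot at (0,0) is -2.
  row1 ← row1 − (-1)·row0  ⇒  L[1][0]=-1, U row1=(0, -3, 1)
  row2 ← row2 − (3)·row0  ⇒  L[2][0]=3, U row2=(0, 12, -8)
Step 2: pivot at (1,1) is -3.
  row2 ← row2 − (-4)·row1  ⇒  L[2][1]=-4, U row2=(0, 0, -4)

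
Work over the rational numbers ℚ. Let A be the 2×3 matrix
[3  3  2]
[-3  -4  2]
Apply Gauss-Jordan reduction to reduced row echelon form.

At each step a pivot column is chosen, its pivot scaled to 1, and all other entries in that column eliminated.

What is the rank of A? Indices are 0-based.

rank = 2

[1] R0 /= 3  ⇒  (1, 1, 2/3)
     R1 -= -3·R0  ⇒  (0, -1, 4)
[2] R1 /= -1  ⇒  (0, 1, -4)
     R0 -= 1·R1  ⇒  (1, 0, 14/3)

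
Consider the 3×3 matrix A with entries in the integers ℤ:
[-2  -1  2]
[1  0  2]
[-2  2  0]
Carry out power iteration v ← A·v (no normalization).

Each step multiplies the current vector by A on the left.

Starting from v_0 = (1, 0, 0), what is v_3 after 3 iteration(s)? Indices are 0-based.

v_0 = (1, 0, 0).
v_1 = A·v_0 = (-2, 1, -2).
v_2 = A·v_1 = (-1, -6, 6).
v_3 = A·v_2 = (20, 11, -10).

v_3 = (20, 11, -10)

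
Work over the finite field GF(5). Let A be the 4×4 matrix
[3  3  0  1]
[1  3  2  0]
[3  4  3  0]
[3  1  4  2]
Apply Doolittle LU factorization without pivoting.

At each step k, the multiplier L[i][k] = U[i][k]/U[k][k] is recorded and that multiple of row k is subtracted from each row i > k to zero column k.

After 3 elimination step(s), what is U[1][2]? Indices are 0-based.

U[1][2] = 2

k=0: U[0][0]=3
  eliminate (1,0): mult=2, new row 1: (0, 2, 2, 3); set L[1][0]=2
  eliminate (2,0): mult=1, new row 2: (0, 1, 3, 4); set L[2][0]=1
  eliminate (3,0): mult=1, new row 3: (0, 3, 4, 1); set L[3][0]=1
k=1: U[1][1]=2
  eliminate (2,1): mult=3, new row 2: (0, 0, 2, 0); set L[2][1]=3
  eliminate (3,1): mult=4, new row 3: (0, 0, 1, 4); set L[3][1]=4
k=2: U[2][2]=2
  eliminate (3,2): mult=3, new row 3: (0, 0, 0, 4); set L[3][2]=3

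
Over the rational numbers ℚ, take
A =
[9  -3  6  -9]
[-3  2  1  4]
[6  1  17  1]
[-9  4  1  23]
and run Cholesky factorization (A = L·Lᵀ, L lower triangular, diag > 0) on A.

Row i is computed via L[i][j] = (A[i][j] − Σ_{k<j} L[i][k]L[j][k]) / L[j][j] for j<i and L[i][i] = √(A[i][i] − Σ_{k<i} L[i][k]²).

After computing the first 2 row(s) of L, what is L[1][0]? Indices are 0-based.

Step 1: L[0][0] = √(9) = 3.
  L[1][0] = (-3) / L[0][0] = -1.
Step 2: L[1][1] = √(1) = 1.

L[1][0] = -1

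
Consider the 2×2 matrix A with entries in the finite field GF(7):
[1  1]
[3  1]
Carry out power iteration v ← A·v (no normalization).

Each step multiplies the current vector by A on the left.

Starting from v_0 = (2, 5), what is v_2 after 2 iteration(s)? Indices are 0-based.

v_2 = (4, 4)

v_0 = (2, 5).
v_1 = A·v_0 = (0, 4).
v_2 = A·v_1 = (4, 4).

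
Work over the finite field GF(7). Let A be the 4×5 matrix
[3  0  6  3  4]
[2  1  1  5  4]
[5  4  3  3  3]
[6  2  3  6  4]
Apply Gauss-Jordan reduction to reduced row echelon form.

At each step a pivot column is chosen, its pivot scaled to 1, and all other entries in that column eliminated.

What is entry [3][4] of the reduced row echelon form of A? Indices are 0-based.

pivot(0,0)=3: scale R0 → (1, 0, 2, 1, 6)
  clear (1,0): R1 −= (2)R0 → (0, 1, 4, 3, 6)
  clear (2,0): R2 −= (5)R0 → (0, 4, 0, 5, 1)
  clear (3,0): R3 −= (6)R0 → (0, 2, 5, 0, 3)
pivot(1,1)=1: scale R1 → (0, 1, 4, 3, 6)
  clear (2,1): R2 −= (4)R1 → (0, 0, 5, 0, 5)
  clear (3,1): R3 −= (2)R1 → (0, 0, 4, 1, 5)
pivot(2,2)=5: scale R2 → (0, 0, 1, 0, 1)
  clear (0,2): R0 −= (2)R2 → (1, 0, 0, 1, 4)
  clear (1,2): R1 −= (4)R2 → (0, 1, 0, 3, 2)
  clear (3,2): R3 −= (4)R2 → (0, 0, 0, 1, 1)
pivot(3,3)=1: scale R3 → (0, 0, 0, 1, 1)
  clear (0,3): R0 −= (1)R3 → (1, 0, 0, 0, 3)
  clear (1,3): R1 −= (3)R3 → (0, 1, 0, 0, 6)

M[3][4] = 1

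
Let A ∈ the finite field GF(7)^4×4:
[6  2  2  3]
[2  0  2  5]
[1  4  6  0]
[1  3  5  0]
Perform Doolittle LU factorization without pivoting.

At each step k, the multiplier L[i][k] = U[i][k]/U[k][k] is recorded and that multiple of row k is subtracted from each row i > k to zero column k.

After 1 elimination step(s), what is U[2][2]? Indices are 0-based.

k=0: U[0][0]=6
  eliminate (1,0): mult=5, new row 1: (0, 4, 6, 4); set L[1][0]=5
  eliminate (2,0): mult=6, new row 2: (0, 6, 1, 3); set L[2][0]=6
  eliminate (3,0): mult=6, new row 3: (0, 5, 0, 3); set L[3][0]=6

U[2][2] = 1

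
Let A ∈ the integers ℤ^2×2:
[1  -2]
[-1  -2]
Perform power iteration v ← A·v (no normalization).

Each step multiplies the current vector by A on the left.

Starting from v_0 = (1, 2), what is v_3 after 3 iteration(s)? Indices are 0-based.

v_3 = (-19, -33)

v_0 = (1, 2).
v_1 = A·v_0 = (-3, -5).
v_2 = A·v_1 = (7, 13).
v_3 = A·v_2 = (-19, -33).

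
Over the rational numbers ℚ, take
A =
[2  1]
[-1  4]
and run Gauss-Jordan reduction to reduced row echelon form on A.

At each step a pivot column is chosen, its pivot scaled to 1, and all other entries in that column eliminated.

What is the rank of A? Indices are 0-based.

pivot(0,0)=2: scale R0 → (1, 1/2)
  clear (1,0): R1 −= (-1)R0 → (0, 9/2)
pivot(1,1)=9/2: scale R1 → (0, 1)
  clear (0,1): R0 −= (1/2)R1 → (1, 0)

rank = 2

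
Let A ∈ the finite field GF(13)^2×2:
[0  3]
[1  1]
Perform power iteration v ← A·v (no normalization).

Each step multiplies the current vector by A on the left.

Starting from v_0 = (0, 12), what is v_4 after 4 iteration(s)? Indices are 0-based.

v_4 = (5, 7)

v_0 = (0, 12).
v_1 = A·v_0 = (10, 12).
v_2 = A·v_1 = (10, 9).
v_3 = A·v_2 = (1, 6).
v_4 = A·v_3 = (5, 7).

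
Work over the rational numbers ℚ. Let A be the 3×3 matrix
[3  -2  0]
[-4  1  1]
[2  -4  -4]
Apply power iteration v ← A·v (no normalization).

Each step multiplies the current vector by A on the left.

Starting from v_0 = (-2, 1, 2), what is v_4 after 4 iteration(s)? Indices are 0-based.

v_0 = (-2, 1, 2).
v_1 = A·v_0 = (-8, 11, -16).
v_2 = A·v_1 = (-46, 27, 4).
v_3 = A·v_2 = (-192, 215, -216).
v_4 = A·v_3 = (-1006, 767, -380).

v_4 = (-1006, 767, -380)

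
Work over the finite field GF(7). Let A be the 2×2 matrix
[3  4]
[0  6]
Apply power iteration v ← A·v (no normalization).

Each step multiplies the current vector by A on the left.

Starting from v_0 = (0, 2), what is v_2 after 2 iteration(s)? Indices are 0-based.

v_2 = (2, 2)

v_0 = (0, 2).
v_1 = A·v_0 = (1, 5).
v_2 = A·v_1 = (2, 2).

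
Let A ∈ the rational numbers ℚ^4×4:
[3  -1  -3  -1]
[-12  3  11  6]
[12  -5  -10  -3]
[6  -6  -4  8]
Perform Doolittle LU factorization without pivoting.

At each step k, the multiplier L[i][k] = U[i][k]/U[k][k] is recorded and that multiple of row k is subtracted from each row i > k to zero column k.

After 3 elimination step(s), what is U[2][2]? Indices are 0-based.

U[2][2] = 3

k=0: U[0][0]=3
  eliminate (1,0): mult=-4, new row 1: (0, -1, -1, 2); set L[1][0]=-4
  eliminate (2,0): mult=4, new row 2: (0, -1, 2, 1); set L[2][0]=4
  eliminate (3,0): mult=2, new row 3: (0, -4, 2, 10); set L[3][0]=2
k=1: U[1][1]=-1
  eliminate (2,1): mult=1, new row 2: (0, 0, 3, -1); set L[2][1]=1
  eliminate (3,1): mult=4, new row 3: (0, 0, 6, 2); set L[3][1]=4
k=2: U[2][2]=3
  eliminate (3,2): mult=2, new row 3: (0, 0, 0, 4); set L[3][2]=2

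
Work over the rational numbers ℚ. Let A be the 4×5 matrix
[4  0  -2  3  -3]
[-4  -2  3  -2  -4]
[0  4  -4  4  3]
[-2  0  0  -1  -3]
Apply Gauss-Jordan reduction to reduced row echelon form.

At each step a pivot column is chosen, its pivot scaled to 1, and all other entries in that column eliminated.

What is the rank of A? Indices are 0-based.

step 1: normalize row 0 (÷4) = (1, 0, -1/2, 3/4, -3/4)
  row 1: subtract -4×row0 = (0, -2, 1, 1, -7)
  row 3: subtract -2×row0 = (0, 0, -1, 1/2, -9/2)
step 2: normalize row 1 (÷-2) = (0, 1, -1/2, -1/2, 7/2)
  row 2: subtract 4×row1 = (0, 0, -2, 6, -11)
step 3: normalize row 2 (÷-2) = (0, 0, 1, -3, 11/2)
  row 0: subtract -1/2×row2 = (1, 0, 0, -3/4, 2)
  row 1: subtract -1/2×row2 = (0, 1, 0, -2, 25/4)
  row 3: subtract -1×row2 = (0, 0, 0, -5/2, 1)
step 4: normalize row 3 (÷-5/2) = (0, 0, 0, 1, -2/5)
  row 0: subtract -3/4×row3 = (1, 0, 0, 0, 17/10)
  row 1: subtract -2×row3 = (0, 1, 0, 0, 109/20)
  row 2: subtract -3×row3 = (0, 0, 1, 0, 43/10)

rank = 4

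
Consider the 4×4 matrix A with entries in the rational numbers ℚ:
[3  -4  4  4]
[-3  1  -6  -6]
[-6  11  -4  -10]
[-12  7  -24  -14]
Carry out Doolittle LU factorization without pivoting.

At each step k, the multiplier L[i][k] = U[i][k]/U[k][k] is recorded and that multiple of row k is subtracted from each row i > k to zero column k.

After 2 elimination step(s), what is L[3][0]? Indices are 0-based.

[col 0] pivot 3
  R1 -= -1*R0 → (0, -3, -2, -2)  (L[1][0] := -1)
  R2 -= -2*R0 → (0, 3, 4, -2)  (L[2][0] := -2)
  R3 -= -4*R0 → (0, -9, -8, 2)  (L[3][0] := -4)
[col 1] pivot -3
  R2 -= -1*R1 → (0, 0, 2, -4)  (L[2][1] := -1)
  R3 -= 3*R1 → (0, 0, -2, 8)  (L[3][1] := 3)

L[3][0] = -4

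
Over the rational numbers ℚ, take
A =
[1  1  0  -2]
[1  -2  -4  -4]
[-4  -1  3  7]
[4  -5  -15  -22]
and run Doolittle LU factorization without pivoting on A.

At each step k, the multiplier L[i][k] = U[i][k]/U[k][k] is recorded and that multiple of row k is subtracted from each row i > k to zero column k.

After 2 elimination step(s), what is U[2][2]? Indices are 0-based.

k=0: U[0][0]=1
  eliminate (1,0): mult=1, new row 1: (0, -3, -4, -2); set L[1][0]=1
  eliminate (2,0): mult=-4, new row 2: (0, 3, 3, -1); set L[2][0]=-4
  eliminate (3,0): mult=4, new row 3: (0, -9, -15, -14); set L[3][0]=4
k=1: U[1][1]=-3
  eliminate (2,1): mult=-1, new row 2: (0, 0, -1, -3); set L[2][1]=-1
  eliminate (3,1): mult=3, new row 3: (0, 0, -3, -8); set L[3][1]=3

U[2][2] = -1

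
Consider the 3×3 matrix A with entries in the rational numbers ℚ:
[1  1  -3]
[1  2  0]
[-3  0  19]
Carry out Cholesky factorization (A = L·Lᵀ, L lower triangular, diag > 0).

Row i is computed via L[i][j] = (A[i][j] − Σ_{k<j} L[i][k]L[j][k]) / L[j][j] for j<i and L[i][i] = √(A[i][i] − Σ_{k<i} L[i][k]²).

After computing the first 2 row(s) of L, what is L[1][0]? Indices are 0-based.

Step 1: L[0][0] = √(1) = 1.
  L[1][0] = (1) / L[0][0] = 1.
Step 2: L[1][1] = √(1) = 1.

L[1][0] = 1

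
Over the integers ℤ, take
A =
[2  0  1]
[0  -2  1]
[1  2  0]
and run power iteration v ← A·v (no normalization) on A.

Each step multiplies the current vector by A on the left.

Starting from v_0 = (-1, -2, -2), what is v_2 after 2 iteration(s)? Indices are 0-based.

v_2 = (-13, -9, 0)

v_0 = (-1, -2, -2).
v_1 = A·v_0 = (-4, 2, -5).
v_2 = A·v_1 = (-13, -9, 0).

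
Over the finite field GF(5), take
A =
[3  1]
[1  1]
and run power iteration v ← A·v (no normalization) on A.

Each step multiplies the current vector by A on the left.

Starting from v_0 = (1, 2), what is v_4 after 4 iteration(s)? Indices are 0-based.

v_0 = (1, 2).
v_1 = A·v_0 = (0, 3).
v_2 = A·v_1 = (3, 3).
v_3 = A·v_2 = (2, 1).
v_4 = A·v_3 = (2, 3).

v_4 = (2, 3)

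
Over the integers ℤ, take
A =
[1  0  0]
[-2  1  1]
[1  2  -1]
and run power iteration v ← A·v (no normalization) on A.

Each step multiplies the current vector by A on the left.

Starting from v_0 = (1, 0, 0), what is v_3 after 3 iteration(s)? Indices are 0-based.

v_3 = (1, -9, -1)

v_0 = (1, 0, 0).
v_1 = A·v_0 = (1, -2, 1).
v_2 = A·v_1 = (1, -3, -4).
v_3 = A·v_2 = (1, -9, -1).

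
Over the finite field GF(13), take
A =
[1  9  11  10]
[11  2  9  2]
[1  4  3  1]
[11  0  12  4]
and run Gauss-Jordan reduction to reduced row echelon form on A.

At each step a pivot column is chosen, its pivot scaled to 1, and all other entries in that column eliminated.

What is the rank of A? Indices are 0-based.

rank = 4

step 1: normalize row 0 (÷1) = (1, 9, 11, 10)
  row 1: subtract 11×row0 = (0, 7, 5, 9)
  row 2: subtract 1×row0 = (0, 8, 5, 4)
  row 3: subtract 11×row0 = (0, 5, 8, 11)
step 2: normalize row 1 (÷7) = (0, 1, 10, 5)
  row 0: subtract 9×row1 = (1, 0, 12, 4)
  row 2: subtract 8×row1 = (0, 0, 3, 3)
  row 3: subtract 5×row1 = (0, 0, 10, 12)
step 3: normalize row 2 (÷3) = (0, 0, 1, 1)
  row 0: subtract 12×row2 = (1, 0, 0, 5)
  row 1: subtract 10×row2 = (0, 1, 0, 8)
  row 3: subtract 10×row2 = (0, 0, 0, 2)
step 4: normalize row 3 (÷2) = (0, 0, 0, 1)
  row 0: subtract 5×row3 = (1, 0, 0, 0)
  row 1: subtract 8×row3 = (0, 1, 0, 0)
  row 2: subtract 1×row3 = (0, 0, 1, 0)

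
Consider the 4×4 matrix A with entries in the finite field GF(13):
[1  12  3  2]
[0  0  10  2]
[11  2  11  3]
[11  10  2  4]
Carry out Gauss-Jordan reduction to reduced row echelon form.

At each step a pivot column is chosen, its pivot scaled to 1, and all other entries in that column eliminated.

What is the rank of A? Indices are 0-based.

rank = 4

pivot(0,0)=1: scale R0 → (1, 12, 3, 2)
  clear (2,0): R2 −= (11)R0 → (0, 0, 4, 7)
  clear (3,0): R3 −= (11)R0 → (0, 8, 8, 8)
pivot(1,1): swap R1↔R3
pivot(1,1)=8: scale R1 → (0, 1, 1, 1)
  clear (0,1): R0 −= (12)R1 → (1, 0, 4, 3)
pivot(2,2)=4: scale R2 → (0, 0, 1, 5)
  clear (0,2): R0 −= (4)R2 → (1, 0, 0, 9)
  clear (1,2): R1 −= (1)R2 → (0, 1, 0, 9)
  clear (3,2): R3 −= (10)R2 → (0, 0, 0, 4)
pivot(3,3)=4: scale R3 → (0, 0, 0, 1)
  clear (0,3): R0 −= (9)R3 → (1, 0, 0, 0)
  clear (1,3): R1 −= (9)R3 → (0, 1, 0, 0)
  clear (2,3): R2 −= (5)R3 → (0, 0, 1, 0)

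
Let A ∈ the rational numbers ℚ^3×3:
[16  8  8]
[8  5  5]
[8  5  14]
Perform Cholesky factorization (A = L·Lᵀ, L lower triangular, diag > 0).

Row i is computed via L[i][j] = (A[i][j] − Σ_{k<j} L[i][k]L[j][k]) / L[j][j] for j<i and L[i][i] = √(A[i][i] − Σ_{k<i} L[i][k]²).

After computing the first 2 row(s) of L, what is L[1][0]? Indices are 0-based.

Step 1: L[0][0] = √(16) = 4.
  L[1][0] = (8) / L[0][0] = 2.
Step 2: L[1][1] = √(1) = 1.

L[1][0] = 2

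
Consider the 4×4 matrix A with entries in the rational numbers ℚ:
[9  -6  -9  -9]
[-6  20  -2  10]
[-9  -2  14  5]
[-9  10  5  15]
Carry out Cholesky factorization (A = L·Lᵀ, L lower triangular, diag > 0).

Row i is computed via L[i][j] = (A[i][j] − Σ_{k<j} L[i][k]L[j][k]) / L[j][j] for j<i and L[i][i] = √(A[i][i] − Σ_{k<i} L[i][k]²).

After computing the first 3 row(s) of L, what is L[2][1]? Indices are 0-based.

L[2][1] = -2

Step 1: L[0][0] = √(9) = 3.
  L[1][0] = (-6) / L[0][0] = -2.
Step 2: L[1][1] = √(16) = 4.
  L[2][0] = (-9) / L[0][0] = -3.
  L[2][1] = (-8) / L[1][1] = -2.
Step 3: L[2][2] = √(1) = 1.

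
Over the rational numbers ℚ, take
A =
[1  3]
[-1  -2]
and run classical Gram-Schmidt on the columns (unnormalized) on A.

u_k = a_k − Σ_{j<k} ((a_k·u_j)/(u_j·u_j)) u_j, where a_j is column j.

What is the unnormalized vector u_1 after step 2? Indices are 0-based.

Step 1: u_0 = a_0 = (1, -1).
Step 2: u_1 = a_1 − (5/2)·u_0 = (1/2, 1/2).

u_1 = (1/2, 1/2)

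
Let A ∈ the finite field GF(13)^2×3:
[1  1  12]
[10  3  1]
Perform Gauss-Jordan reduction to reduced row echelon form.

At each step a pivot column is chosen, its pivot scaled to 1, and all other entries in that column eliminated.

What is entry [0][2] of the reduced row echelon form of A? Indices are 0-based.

M[0][2] = 8

pivot(0,0)=1: scale R0 → (1, 1, 12)
  clear (1,0): R1 −= (10)R0 → (0, 6, 11)
pivot(1,1)=6: scale R1 → (0, 1, 4)
  clear (0,1): R0 −= (1)R1 → (1, 0, 8)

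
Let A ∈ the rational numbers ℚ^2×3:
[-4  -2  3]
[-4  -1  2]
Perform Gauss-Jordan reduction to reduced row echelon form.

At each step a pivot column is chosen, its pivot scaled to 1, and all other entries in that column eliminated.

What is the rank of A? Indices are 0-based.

rank = 2

pivot(0,0)=-4: scale R0 → (1, 1/2, -3/4)
  clear (1,0): R1 −= (-4)R0 → (0, 1, -1)
pivot(1,1)=1: scale R1 → (0, 1, -1)
  clear (0,1): R0 −= (1/2)R1 → (1, 0, -1/4)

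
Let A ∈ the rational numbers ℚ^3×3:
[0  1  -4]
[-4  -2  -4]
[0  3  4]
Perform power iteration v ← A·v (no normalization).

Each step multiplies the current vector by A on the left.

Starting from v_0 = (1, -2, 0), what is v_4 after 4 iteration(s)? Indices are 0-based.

v_0 = (1, -2, 0).
v_1 = A·v_0 = (-2, 0, -6).
v_2 = A·v_1 = (24, 32, -24).
v_3 = A·v_2 = (128, -64, 0).
v_4 = A·v_3 = (-64, -384, -192).

v_4 = (-64, -384, -192)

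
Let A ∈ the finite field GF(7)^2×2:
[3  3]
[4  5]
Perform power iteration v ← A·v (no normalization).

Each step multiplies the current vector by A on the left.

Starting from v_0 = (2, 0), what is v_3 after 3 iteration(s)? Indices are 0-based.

v_3 = (3, 5)

v_0 = (2, 0).
v_1 = A·v_0 = (6, 1).
v_2 = A·v_1 = (0, 1).
v_3 = A·v_2 = (3, 5).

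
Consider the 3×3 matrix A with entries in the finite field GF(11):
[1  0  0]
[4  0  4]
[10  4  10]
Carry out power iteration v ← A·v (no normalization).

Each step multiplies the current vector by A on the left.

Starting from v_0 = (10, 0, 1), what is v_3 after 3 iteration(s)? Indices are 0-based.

v_0 = (10, 0, 1).
v_1 = A·v_0 = (10, 0, 0).
v_2 = A·v_1 = (10, 7, 1).
v_3 = A·v_2 = (10, 0, 6).

v_3 = (10, 0, 6)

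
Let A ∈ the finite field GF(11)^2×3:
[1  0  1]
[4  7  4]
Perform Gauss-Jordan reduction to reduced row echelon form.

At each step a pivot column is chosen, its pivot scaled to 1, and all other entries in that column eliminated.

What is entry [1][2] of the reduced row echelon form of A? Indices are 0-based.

M[1][2] = 0

[1] R0 /= 1  ⇒  (1, 0, 1)
     R1 -= 4·R0  ⇒  (0, 7, 0)
[2] R1 /= 7  ⇒  (0, 1, 0)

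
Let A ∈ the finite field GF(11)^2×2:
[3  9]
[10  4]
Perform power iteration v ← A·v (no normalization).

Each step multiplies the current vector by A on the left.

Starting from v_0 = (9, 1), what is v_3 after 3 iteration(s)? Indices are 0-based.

v_0 = (9, 1).
v_1 = A·v_0 = (3, 6).
v_2 = A·v_1 = (8, 10).
v_3 = A·v_2 = (4, 10).

v_3 = (4, 10)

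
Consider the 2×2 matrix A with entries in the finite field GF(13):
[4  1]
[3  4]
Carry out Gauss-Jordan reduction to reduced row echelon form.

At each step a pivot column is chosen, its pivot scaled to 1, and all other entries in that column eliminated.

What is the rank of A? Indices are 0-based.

step 1: normalize row 0 (÷4) = (1, 10)
  row 1: subtract 3×row0 = (0, 0)
skip col 1 (zero from row 1)

rank = 1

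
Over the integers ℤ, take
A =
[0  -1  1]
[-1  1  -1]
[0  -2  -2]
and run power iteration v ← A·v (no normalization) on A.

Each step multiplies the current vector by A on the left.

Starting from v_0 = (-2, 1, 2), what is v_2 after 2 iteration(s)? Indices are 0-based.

v_2 = (-7, 6, 10)

v_0 = (-2, 1, 2).
v_1 = A·v_0 = (1, 1, -6).
v_2 = A·v_1 = (-7, 6, 10).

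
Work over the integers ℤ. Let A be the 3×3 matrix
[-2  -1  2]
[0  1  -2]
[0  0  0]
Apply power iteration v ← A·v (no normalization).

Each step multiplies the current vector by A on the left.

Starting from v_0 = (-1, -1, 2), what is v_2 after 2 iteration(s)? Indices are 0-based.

v_0 = (-1, -1, 2).
v_1 = A·v_0 = (7, -5, 0).
v_2 = A·v_1 = (-9, -5, 0).

v_2 = (-9, -5, 0)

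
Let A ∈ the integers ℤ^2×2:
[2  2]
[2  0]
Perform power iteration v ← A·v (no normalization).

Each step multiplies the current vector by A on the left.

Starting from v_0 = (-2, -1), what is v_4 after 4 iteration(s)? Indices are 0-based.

v_4 = (-208, -128)

v_0 = (-2, -1).
v_1 = A·v_0 = (-6, -4).
v_2 = A·v_1 = (-20, -12).
v_3 = A·v_2 = (-64, -40).
v_4 = A·v_3 = (-208, -128).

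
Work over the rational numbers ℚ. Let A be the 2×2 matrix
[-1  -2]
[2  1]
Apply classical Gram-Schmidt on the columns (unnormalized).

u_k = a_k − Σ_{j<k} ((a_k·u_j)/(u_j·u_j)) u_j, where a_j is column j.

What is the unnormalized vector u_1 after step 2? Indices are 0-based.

u_1 = (-6/5, -3/5)

Step 1: u_0 = a_0 = (-1, 2).
Step 2: u_1 = a_1 − (4/5)·u_0 = (-6/5, -3/5).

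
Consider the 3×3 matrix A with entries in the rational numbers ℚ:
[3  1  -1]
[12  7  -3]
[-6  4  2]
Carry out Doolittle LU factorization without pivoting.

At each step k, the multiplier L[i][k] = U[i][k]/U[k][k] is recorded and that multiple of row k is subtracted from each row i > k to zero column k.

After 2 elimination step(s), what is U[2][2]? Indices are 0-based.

Step 1: pivot at (0,0) is 3.
  row1 ← row1 − (4)·row0  ⇒  L[1][0]=4, U row1=(0, 3, 1)
  row2 ← row2 − (-2)·row0  ⇒  L[2][0]=-2, U row2=(0, 6, 0)
Step 2: pivot at (1,1) is 3.
  row2 ← row2 − (2)·row1  ⇒  L[2][1]=2, U row2=(0, 0, -2)

U[2][2] = -2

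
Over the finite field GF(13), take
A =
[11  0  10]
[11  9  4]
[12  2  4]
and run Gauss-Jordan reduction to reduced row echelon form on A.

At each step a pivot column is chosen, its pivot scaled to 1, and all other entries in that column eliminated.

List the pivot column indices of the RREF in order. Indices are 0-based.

[1] R0 /= 11  ⇒  (1, 0, 8)
     R1 -= 11·R0  ⇒  (0, 9, 7)
     R2 -= 12·R0  ⇒  (0, 2, 12)
[2] R1 /= 9  ⇒  (0, 1, 8)
     R2 -= 2·R1  ⇒  (0, 0, 9)
[3] R2 /= 9  ⇒  (0, 0, 1)
     R0 -= 8·R2  ⇒  (1, 0, 0)
     R1 -= 8·R2  ⇒  (0, 1, 0)

pivot columns: 0, 1, 2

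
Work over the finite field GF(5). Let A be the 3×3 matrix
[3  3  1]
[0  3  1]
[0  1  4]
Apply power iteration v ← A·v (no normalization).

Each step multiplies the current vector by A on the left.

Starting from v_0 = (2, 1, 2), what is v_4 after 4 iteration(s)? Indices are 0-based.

v_0 = (2, 1, 2).
v_1 = A·v_0 = (1, 0, 4).
v_2 = A·v_1 = (2, 4, 1).
v_3 = A·v_2 = (4, 3, 3).
v_4 = A·v_3 = (4, 2, 0).

v_4 = (4, 2, 0)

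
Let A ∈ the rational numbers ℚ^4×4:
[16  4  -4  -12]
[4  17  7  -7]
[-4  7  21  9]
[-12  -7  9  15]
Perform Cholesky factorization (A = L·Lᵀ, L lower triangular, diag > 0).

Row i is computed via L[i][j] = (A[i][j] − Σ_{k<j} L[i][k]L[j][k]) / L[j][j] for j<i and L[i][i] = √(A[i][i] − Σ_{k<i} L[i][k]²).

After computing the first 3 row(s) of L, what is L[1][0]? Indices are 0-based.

Step 1: L[0][0] = √(16) = 4.
  L[1][0] = (4) / L[0][0] = 1.
Step 2: L[1][1] = √(16) = 4.
  L[2][0] = (-4) / L[0][0] = -1.
  L[2][1] = (8) / L[1][1] = 2.
Step 3: L[2][2] = √(16) = 4.

L[1][0] = 1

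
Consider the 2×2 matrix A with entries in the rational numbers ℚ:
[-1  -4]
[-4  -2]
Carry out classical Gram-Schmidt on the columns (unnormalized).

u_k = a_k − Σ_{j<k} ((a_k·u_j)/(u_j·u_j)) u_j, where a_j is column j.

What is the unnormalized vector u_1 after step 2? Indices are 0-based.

Step 1: u_0 = a_0 = (-1, -4).
Step 2: u_1 = a_1 − (12/17)·u_0 = (-56/17, 14/17).

u_1 = (-56/17, 14/17)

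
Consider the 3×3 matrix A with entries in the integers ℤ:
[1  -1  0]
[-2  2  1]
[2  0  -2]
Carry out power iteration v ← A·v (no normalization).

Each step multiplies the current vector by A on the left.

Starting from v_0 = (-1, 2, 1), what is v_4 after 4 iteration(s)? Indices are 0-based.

v_0 = (-1, 2, 1).
v_1 = A·v_0 = (-3, 7, -4).
v_2 = A·v_1 = (-10, 16, 2).
v_3 = A·v_2 = (-26, 54, -24).
v_4 = A·v_3 = (-80, 136, -4).

v_4 = (-80, 136, -4)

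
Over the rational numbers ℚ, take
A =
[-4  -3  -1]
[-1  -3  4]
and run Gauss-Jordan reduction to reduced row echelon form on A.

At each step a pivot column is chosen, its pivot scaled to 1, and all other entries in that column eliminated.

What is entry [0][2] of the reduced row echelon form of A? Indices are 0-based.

M[0][2] = 5/3

[1] R0 /= -4  ⇒  (1, 3/4, 1/4)
     R1 -= -1·R0  ⇒  (0, -9/4, 17/4)
[2] R1 /= -9/4  ⇒  (0, 1, -17/9)
     R0 -= 3/4·R1  ⇒  (1, 0, 5/3)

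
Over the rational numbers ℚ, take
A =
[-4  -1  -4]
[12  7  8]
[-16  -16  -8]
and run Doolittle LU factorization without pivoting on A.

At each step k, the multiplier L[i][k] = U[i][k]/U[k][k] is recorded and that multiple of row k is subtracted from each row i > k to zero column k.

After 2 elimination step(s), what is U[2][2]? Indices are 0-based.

k=0: U[0][0]=-4
  eliminate (1,0): mult=-3, new row 1: (0, 4, -4); set L[1][0]=-3
  eliminate (2,0): mult=4, new row 2: (0, -12, 8); set L[2][0]=4
k=1: U[1][1]=4
  eliminate (2,1): mult=-3, new row 2: (0, 0, -4); set L[2][1]=-3

U[2][2] = -4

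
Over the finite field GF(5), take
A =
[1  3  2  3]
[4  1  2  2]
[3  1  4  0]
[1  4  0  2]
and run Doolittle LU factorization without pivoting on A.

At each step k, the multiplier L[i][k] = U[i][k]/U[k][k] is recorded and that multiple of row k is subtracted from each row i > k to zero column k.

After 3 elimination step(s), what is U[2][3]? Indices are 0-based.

[col 0] pivot 1
  R1 -= 4*R0 → (0, 4, 4, 0)  (L[1][0] := 4)
  R2 -= 3*R0 → (0, 2, 3, 1)  (L[2][0] := 3)
  R3 -= 1*R0 → (0, 1, 3, 4)  (L[3][0] := 1)
[col 1] pivot 4
  R2 -= 3*R1 → (0, 0, 1, 1)  (L[2][1] := 3)
  R3 -= 4*R1 → (0, 0, 2, 4)  (L[3][1] := 4)
[col 2] pivot 1
  R3 -= 2*R2 → (0, 0, 0, 2)  (L[3][2] := 2)

U[2][3] = 1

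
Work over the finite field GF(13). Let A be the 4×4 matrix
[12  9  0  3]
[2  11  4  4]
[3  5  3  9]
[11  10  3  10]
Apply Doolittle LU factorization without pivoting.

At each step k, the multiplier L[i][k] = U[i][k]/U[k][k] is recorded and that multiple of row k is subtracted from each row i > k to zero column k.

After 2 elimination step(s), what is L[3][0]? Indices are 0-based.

Step 1: pivot at (0,0) is 12.
  row1 ← row1 − (11)·row0  ⇒  L[1][0]=11, U row1=(0, 3, 4, 10)
  row2 ← row2 − (10)·row0  ⇒  L[2][0]=10, U row2=(0, 6, 3, 5)
  row3 ← row3 − (2)·row0  ⇒  L[3][0]=2, U row3=(0, 5, 3, 4)
Step 2: pivot at (1,1) is 3.
  row2 ← row2 − (2)·row1  ⇒  L[2][1]=2, U row2=(0, 0, 8, 11)
  row3 ← row3 − (6)·row1  ⇒  L[3][1]=6, U row3=(0, 0, 5, 9)

L[3][0] = 2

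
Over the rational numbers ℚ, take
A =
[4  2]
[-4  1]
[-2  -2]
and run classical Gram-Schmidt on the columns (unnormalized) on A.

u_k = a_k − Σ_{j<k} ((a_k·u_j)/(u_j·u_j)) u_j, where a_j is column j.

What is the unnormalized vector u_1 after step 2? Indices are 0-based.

Step 1: u_0 = a_0 = (4, -4, -2).
Step 2: u_1 = a_1 − (2/9)·u_0 = (10/9, 17/9, -14/9).

u_1 = (10/9, 17/9, -14/9)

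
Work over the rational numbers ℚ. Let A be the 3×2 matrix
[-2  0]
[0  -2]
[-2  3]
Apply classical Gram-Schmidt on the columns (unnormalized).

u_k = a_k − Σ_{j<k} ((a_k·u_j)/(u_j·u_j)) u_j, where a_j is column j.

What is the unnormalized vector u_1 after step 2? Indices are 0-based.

Step 1: u_0 = a_0 = (-2, 0, -2).
Step 2: u_1 = a_1 − (-3/4)·u_0 = (-3/2, -2, 3/2).

u_1 = (-3/2, -2, 3/2)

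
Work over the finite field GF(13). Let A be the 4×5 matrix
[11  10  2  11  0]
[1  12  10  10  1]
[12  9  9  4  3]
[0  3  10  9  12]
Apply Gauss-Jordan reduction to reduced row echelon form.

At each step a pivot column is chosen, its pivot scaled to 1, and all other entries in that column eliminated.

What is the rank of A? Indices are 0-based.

rank = 4

[1] R0 /= 11  ⇒  (1, 8, 12, 1, 0)
     R1 -= 1·R0  ⇒  (0, 4, 11, 9, 1)
     R2 -= 12·R0  ⇒  (0, 4, 8, 5, 3)
[2] R1 /= 4  ⇒  (0, 1, 6, 12, 10)
     R0 -= 8·R1  ⇒  (1, 0, 3, 9, 11)
     R2 -= 4·R1  ⇒  (0, 0, 10, 9, 2)
     R3 -= 3·R1  ⇒  (0, 0, 5, 12, 8)
[3] R2 /= 10  ⇒  (0, 0, 1, 10, 8)
     R0 -= 3·R2  ⇒  (1, 0, 0, 5, 0)
     R1 -= 6·R2  ⇒  (0, 1, 0, 4, 1)
     R3 -= 5·R2  ⇒  (0, 0, 0, 1, 7)
[4] R3 /= 1  ⇒  (0, 0, 0, 1, 7)
     R0 -= 5·R3  ⇒  (1, 0, 0, 0, 4)
     R1 -= 4·R3  ⇒  (0, 1, 0, 0, 12)
     R2 -= 10·R3  ⇒  (0, 0, 1, 0, 3)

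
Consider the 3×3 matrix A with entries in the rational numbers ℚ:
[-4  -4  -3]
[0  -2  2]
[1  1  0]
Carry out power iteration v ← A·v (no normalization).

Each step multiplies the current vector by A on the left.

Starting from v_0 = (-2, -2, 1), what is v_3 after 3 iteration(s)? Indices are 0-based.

v_0 = (-2, -2, 1).
v_1 = A·v_0 = (13, 6, -4).
v_2 = A·v_1 = (-64, -20, 19).
v_3 = A·v_2 = (279, 78, -84).

v_3 = (279, 78, -84)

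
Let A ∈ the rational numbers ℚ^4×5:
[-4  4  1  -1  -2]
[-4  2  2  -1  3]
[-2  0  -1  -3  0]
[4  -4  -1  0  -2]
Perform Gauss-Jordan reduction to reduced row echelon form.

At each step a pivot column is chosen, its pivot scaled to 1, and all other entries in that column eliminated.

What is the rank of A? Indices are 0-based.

[1] R0 /= -4  ⇒  (1, -1, -1/4, 1/4, 1/2)
     R1 -= -4·R0  ⇒  (0, -2, 1, 0, 5)
     R2 -= -2·R0  ⇒  (0, -2, -3/2, -5/2, 1)
     R3 -= 4·R0  ⇒  (0, 0, 0, -1, -4)
[2] R1 /= -2  ⇒  (0, 1, -1/2, 0, -5/2)
     R0 -= -1·R1  ⇒  (1, 0, -3/4, 1/4, -2)
     R2 -= -2·R1  ⇒  (0, 0, -5/2, -5/2, -4)
[3] R2 /= -5/2  ⇒  (0, 0, 1, 1, 8/5)
     R0 -= -3/4·R2  ⇒  (1, 0, 0, 1, -4/5)
     R1 -= -1/2·R2  ⇒  (0, 1, 0, 1/2, -17/10)
[4] R3 /= -1  ⇒  (0, 0, 0, 1, 4)
     R0 -= 1·R3  ⇒  (1, 0, 0, 0, -24/5)
     R1 -= 1/2·R3  ⇒  (0, 1, 0, 0, -37/10)
     R2 -= 1·R3  ⇒  (0, 0, 1, 0, -12/5)

rank = 4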